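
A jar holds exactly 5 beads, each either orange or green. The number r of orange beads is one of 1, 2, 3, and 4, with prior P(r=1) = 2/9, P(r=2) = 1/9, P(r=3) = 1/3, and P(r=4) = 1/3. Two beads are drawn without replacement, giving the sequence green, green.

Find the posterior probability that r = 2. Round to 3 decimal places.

0.167

Under each hypothesis, the probability of the observed sequence is: P(data | r = 1) = (4/5)(3/4) = 3/5; P(data | r = 2) = (3/5)(2/4) = 3/10; P(data | r = 3) = (2/5)(1/4) = 1/10; P(data | r = 4) = (1/5)(0/4) = 0.
Weighting by the prior gives 2/9 · 3/5 = 2/15, 1/9 · 3/10 = 1/30, 1/3 · 1/10 = 1/30, 1/3 · 0 = 0; these sum to 1/5.
Hence P(r = 2 | data) = (1/30) / (1/5) = 1/6.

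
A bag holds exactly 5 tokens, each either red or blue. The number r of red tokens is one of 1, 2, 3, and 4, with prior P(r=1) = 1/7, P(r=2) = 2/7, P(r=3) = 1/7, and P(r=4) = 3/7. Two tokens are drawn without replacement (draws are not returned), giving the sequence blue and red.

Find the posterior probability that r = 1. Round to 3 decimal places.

The likelihood of the observed sequence under each hypothesis: P(data | r = 1) = (4/5)(1/4) = 1/5; P(data | r = 2) = (3/5)(2/4) = 3/10; P(data | r = 3) = (2/5)(3/4) = 3/10; P(data | r = 4) = (1/5)(4/4) = 1/5.
Weighting by the prior gives 1/7 · 1/5 = 1/35, 2/7 · 3/10 = 3/35, 1/7 · 3/10 = 3/70, 3/7 · 1/5 = 3/35; with total 17/70.
Therefore the posterior P(r = 1 | data) = (1/35) / (17/70) = 2/17.

0.118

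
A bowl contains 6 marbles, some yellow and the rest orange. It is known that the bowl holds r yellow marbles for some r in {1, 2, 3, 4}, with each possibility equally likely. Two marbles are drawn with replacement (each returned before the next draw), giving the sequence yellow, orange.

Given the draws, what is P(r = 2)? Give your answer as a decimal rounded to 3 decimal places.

Under each hypothesis, the probability of the observed sequence is: P(data | r = 1) = (1/6)(5/6) = 5/36; P(data | r = 2) = (2/6)(4/6) = 2/9; P(data | r = 3) = (3/6)(3/6) = 1/4; P(data | r = 4) = (4/6)(2/6) = 2/9.
Weighting by the prior gives 1/4 · 5/36 = 5/144, 1/4 · 2/9 = 1/18, 1/4 · 1/4 = 1/16, 1/4 · 2/9 = 1/18; summing to 5/24.
So P(r = 2 | data) = (1/18) / (5/24) = 4/15.

0.267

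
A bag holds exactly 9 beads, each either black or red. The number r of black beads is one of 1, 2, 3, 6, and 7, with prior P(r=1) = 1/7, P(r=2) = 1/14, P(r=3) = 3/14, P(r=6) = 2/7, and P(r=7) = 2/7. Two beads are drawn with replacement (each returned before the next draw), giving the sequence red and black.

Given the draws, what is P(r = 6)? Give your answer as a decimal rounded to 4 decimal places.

Under each hypothesis, the probability of the observed sequence is: P(data | r = 1) = (8/9)(1/9) = 8/81; P(data | r = 2) = (7/9)(2/9) = 14/81; P(data | r = 3) = (6/9)(3/9) = 2/9; P(data | r = 6) = (3/9)(6/9) = 2/9; P(data | r = 7) = (2/9)(7/9) = 14/81.
The prior-weighted likelihoods are 1/7 · 8/81 = 8/567, 1/14 · 14/81 = 1/81, 3/14 · 2/9 = 1/21, 2/7 · 2/9 = 4/63, 2/7 · 14/81 = 4/81; summing to 106/567.
So P(r = 6 | data) = (4/63) / (106/567) = 18/53.

0.3396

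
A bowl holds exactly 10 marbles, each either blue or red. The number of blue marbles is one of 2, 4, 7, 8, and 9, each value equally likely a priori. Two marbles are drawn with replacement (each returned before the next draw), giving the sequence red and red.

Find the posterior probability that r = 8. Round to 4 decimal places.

For each hypothesis, P(data | H) works out to: P(data | r = 2) = (8/10)(8/10) = 16/25; P(data | r = 4) = (6/10)(6/10) = 9/25; P(data | r = 7) = (3/10)(3/10) = 9/100; P(data | r = 8) = (2/10)(2/10) = 1/25; P(data | r = 9) = (1/10)(1/10) = 1/100.
Weighting by the prior gives 1/5 · 16/25 = 16/125, 1/5 · 9/25 = 9/125, 1/5 · 9/100 = 9/500, 1/5 · 1/25 = 1/125, 1/5 · 1/100 = 1/500; summing to 57/250.
By Bayes' rule, P(r = 8 | data) = (1/125) / (57/250) = 2/57.

0.0351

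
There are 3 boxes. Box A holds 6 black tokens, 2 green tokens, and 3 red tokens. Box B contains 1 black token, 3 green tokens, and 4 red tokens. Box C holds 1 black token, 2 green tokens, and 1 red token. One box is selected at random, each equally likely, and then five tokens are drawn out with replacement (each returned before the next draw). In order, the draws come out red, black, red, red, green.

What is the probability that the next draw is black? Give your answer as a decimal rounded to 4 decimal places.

0.2360

For each hypothesis, P(data | H) works out to: P(data | box A) = (3/11)(6/11)(3/11)(3/11)(2/11) = 0.0020118; P(data | box B) = (4/8)(1/8)(4/8)(4/8)(3/8) = 0.0058594; P(data | box C) = (1/4)(1/4)(1/4)(1/4)(2/4) = 0.0019531.
Weighting by the prior gives 1/3 · 0.0020118 = 0.0006706, 1/3 · 0.0058594 = 0.0019531, 1/3 · 0.0019531 = 0.00065104; with total 0.0032748.
Normalising, the posterior is P(box A | data) = 0.20478, P(box B | data) = 0.59642, P(box C | data) = 0.19881.
The predictive probability is P(black next | data) = (6/11)(0.20478) + (1/8)(0.59642) + (1/4)(0.19881) = 0.23595.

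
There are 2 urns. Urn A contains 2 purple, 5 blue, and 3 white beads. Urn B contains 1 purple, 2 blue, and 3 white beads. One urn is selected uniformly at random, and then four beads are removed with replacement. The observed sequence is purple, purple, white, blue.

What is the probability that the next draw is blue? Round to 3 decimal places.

0.427

For each hypothesis, P(data | H) works out to: P(data | urn A) = (2/10)(2/10)(3/10)(5/10) = 0.006; P(data | urn B) = (1/6)(1/6)(3/6)(2/6) = 0.0046296.
The prior-weighted likelihoods are 1/2 · 0.006 = 0.003, 1/2 · 0.0046296 = 0.0023148; these sum to 0.0053148.
Normalising, the posterior is P(urn A | data) = 0.56446, P(urn B | data) = 0.43554.
So P(blue next | data) = Σ P(blue next | H) P(H | data) = (1/2)(0.56446) + (1/3)(0.43554) = 0.42741.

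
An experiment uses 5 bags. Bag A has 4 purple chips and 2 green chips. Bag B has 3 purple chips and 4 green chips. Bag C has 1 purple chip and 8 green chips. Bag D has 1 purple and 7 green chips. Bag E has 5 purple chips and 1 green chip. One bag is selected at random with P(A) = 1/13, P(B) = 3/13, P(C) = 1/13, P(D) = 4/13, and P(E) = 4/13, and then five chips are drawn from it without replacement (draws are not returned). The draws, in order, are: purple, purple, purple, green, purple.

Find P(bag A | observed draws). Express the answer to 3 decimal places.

Compute the likelihood of the observed sequence for each case: P(data | bag A) = (4/6)(3/5)(2/4)(2/3)(1/2) = 1/15; P(data | bag B) = (3/7)(2/6)(1/5)(4/4)(0/3) = 0; P(data | bag C) = (1/9)(0/8) = 0; P(data | bag D) = (1/8)(0/7) = 0; P(data | bag E) = (5/6)(4/5)(3/4)(1/3)(2/2) = 1/6.
The prior-weighted likelihoods are 1/13 · 1/15 = 1/195, 3/13 · 0 = 0, 1/13 · 0 = 0, 4/13 · 0 = 0, 4/13 · 1/6 = 2/39; with total 11/195.
Therefore the posterior P(bag A | data) = (1/195) / (11/195) = 1/11.

0.091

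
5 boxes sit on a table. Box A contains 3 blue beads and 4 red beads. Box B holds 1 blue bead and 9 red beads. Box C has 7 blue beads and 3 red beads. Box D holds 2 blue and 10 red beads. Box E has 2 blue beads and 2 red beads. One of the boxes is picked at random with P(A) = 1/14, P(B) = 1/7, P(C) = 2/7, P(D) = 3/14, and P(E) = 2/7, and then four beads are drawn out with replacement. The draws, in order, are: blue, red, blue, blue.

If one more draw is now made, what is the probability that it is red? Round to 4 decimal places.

For each hypothesis, P(data | H) works out to: P(data | box A) = (3/7)(4/7)(3/7)(3/7) = 0.044981; P(data | box B) = (1/10)(9/10)(1/10)(1/10) = 0.0009; P(data | box C) = (7/10)(3/10)(7/10)(7/10) = 0.1029; P(data | box D) = (2/12)(10/12)(2/12)(2/12) = 0.003858; P(data | box E) = (2/4)(2/4)(2/4)(2/4) = 0.0625.
The prior-weighted likelihoods are 1/14 · 0.044981 = 0.0032129, 1/7 · 0.0009 = 0.00012857, 2/7 · 0.1029 = 0.0294, 3/14 · 0.003858 = 0.00082672, 2/7 · 0.0625 = 0.017857; summing to 0.051425.
The posterior is then P(box A | data) = 0.062478, P(box B | data) = 0.0025002, P(box C | data) = 0.5717, P(box D | data) = 0.016076, P(box E | data) = 0.34724.
The predictive probability is P(red next | data) = (4/7)(0.062478) + (9/10)(0.0025002) + (3/10)(0.5717) + (5/6)(0.016076) + (1/2)(0.34724) = 0.39648.

0.3965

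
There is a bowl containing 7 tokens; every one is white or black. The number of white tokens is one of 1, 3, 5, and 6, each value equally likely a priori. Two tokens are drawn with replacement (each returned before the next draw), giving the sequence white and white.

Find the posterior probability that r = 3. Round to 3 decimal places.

0.127

Compute the likelihood of the observed sequence for each case: P(data | r = 1) = (1/7)(1/7) = 1/49; P(data | r = 3) = (3/7)(3/7) = 9/49; P(data | r = 5) = (5/7)(5/7) = 25/49; P(data | r = 6) = (6/7)(6/7) = 36/49.
Weighting by the prior gives 1/4 · 1/49 = 1/196, 1/4 · 9/49 = 9/196, 1/4 · 25/49 = 25/196, 1/4 · 36/49 = 9/49; these sum to 71/196.
So P(r = 3 | data) = (9/196) / (71/196) = 9/71.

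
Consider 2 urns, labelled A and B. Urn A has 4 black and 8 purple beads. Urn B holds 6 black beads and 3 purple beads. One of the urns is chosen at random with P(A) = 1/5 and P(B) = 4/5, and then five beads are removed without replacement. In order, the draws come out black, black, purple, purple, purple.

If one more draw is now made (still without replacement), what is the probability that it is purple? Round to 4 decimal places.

The likelihood of the observed sequence under each hypothesis: P(data | urn A) = (4/12)(3/11)(8/10)(7/9)(6/8) = 0.042424; P(data | urn B) = (6/9)(5/8)(3/7)(2/6)(1/5) = 0.011905.
The prior-weighted likelihoods are 1/5 · 0.042424 = 0.0084848, 4/5 · 0.011905 = 0.0095238; with total 0.018009.
Dividing through by the total gives posterior P(urn A | data) = 0.47115, P(urn B | data) = 0.52885.
Averaging over the posterior, P(purple next | data) = (5/7)(0.47115) + (0)(0.52885) = 0.33654.

0.3365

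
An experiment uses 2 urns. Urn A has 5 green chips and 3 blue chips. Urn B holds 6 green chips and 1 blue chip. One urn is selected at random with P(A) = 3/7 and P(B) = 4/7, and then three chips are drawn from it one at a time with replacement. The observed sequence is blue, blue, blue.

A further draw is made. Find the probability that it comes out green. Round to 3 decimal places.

The likelihood of the observed sequence under each hypothesis: P(data | urn A) = (3/8)(3/8)(3/8) = 0.052734; P(data | urn B) = (1/7)(1/7)(1/7) = 0.0029155.
The prior-weighted likelihoods are 3/7 · 0.052734 = 0.0226, 4/7 · 0.0029155 = 0.001666; these sum to 0.024266.
Normalising, the posterior is P(urn A | data) = 0.93135, P(urn B | data) = 0.068653.
So P(green next | data) = Σ P(green next | H) P(H | data) = (5/8)(0.93135) + (6/7)(0.068653) = 0.64094.

0.641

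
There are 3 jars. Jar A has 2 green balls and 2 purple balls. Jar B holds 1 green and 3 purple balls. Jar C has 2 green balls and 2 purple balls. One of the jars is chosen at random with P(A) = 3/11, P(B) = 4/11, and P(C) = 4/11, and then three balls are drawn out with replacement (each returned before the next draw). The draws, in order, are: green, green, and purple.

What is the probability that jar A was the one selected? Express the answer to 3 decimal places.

Compute the likelihood of the observed sequence for each case: P(data | jar A) = (2/4)(2/4)(2/4) = 1/8; P(data | jar B) = (1/4)(1/4)(3/4) = 3/64; P(data | jar C) = (2/4)(2/4)(2/4) = 1/8.
The prior-weighted likelihoods are 3/11 · 1/8 = 3/88, 4/11 · 3/64 = 3/176, 4/11 · 1/8 = 1/22; these sum to 17/176.
So P(jar A | data) = (3/88) / (17/176) = 6/17.

0.353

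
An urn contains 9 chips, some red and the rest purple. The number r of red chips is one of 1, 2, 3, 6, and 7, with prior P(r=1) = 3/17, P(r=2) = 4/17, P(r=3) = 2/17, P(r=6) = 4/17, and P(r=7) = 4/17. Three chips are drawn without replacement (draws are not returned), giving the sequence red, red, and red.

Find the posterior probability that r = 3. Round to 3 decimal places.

0.009

For each hypothesis, P(data | H) works out to: P(data | r = 1) = (1/9)(0/8) = 0; P(data | r = 2) = (2/9)(1/8)(0/7) = 0; P(data | r = 3) = (3/9)(2/8)(1/7) = 1/84; P(data | r = 6) = (6/9)(5/8)(4/7) = 5/21; P(data | r = 7) = (7/9)(6/8)(5/7) = 5/12.
Multiplying each by its prior: 3/17 · 0 = 0, 4/17 · 0 = 0, 2/17 · 1/84 = 1/714, 4/17 · 5/21 = 20/357, 4/17 · 5/12 = 5/51; summing to 37/238.
So P(r = 3 | data) = (1/714) / (37/238) = 1/111.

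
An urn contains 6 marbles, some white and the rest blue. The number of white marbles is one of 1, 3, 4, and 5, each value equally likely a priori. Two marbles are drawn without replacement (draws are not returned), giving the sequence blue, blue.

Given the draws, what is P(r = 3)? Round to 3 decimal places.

0.214

The likelihood of the observed sequence under each hypothesis: P(data | r = 1) = (5/6)(4/5) = 2/3; P(data | r = 3) = (3/6)(2/5) = 1/5; P(data | r = 4) = (2/6)(1/5) = 1/15; P(data | r = 5) = (1/6)(0/5) = 0.
The prior-weighted likelihoods are 1/4 · 2/3 = 1/6, 1/4 · 1/5 = 1/20, 1/4 · 1/15 = 1/60, 1/4 · 0 = 0; summing to 7/30.
Therefore the posterior P(r = 3 | data) = (1/20) / (7/30) = 3/14.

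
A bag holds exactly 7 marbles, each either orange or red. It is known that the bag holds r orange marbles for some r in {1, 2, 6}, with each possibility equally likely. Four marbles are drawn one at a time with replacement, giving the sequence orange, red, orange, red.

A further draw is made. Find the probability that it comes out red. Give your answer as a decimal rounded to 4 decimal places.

0.6246

Under each hypothesis, the probability of the observed sequence is: P(data | r = 1) = (1/7)(6/7)(1/7)(6/7) = 0.014994; P(data | r = 2) = (2/7)(5/7)(2/7)(5/7) = 0.041649; P(data | r = 6) = (6/7)(1/7)(6/7)(1/7) = 0.014994.
Multiplying each by its prior: 1/3 · 0.014994 = 0.0049979, 1/3 · 0.041649 = 0.013883, 1/3 · 0.014994 = 0.0049979; these sum to 0.023879.
Dividing through by the total gives posterior P(r = 1 | data) = 0.2093, P(r = 2 | data) = 0.5814, P(r = 6 | data) = 0.2093.
So P(red next | data) = Σ P(red next | H) P(H | data) = (6/7)(0.2093) + (5/7)(0.5814) + (1/7)(0.2093) = 0.62458.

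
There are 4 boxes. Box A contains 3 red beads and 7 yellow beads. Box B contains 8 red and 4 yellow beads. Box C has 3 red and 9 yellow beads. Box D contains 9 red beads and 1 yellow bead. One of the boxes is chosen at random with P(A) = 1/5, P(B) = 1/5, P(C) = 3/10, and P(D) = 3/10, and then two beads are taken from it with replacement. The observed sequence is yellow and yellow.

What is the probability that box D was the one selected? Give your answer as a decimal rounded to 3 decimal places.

0.010

For each hypothesis, P(data | H) works out to: P(data | box A) = (7/10)(7/10) = 0.49; P(data | box B) = (4/12)(4/12) = 0.11111; P(data | box C) = (9/12)(9/12) = 0.5625; P(data | box D) = (1/10)(1/10) = 0.01.
The prior-weighted likelihoods are 1/5 · 0.49 = 0.098, 1/5 · 0.11111 = 0.022222, 3/10 · 0.5625 = 0.16875, 3/10 · 0.01 = 0.003; with total 0.29197.
By Bayes' rule, P(box D | data) = (0.003) / (0.29197) = 0.010275.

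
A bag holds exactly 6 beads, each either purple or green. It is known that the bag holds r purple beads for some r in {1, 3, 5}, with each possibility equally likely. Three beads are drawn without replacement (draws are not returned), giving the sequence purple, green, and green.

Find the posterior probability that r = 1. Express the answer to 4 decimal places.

0.5263

The likelihood of the observed sequence under each hypothesis: P(data | r = 1) = (1/6)(5/5)(4/4) = 1/6; P(data | r = 3) = (3/6)(3/5)(2/4) = 3/20; P(data | r = 5) = (5/6)(1/5)(0/4) = 0.
The prior-weighted likelihoods are 1/3 · 1/6 = 1/18, 1/3 · 3/20 = 1/20, 1/3 · 0 = 0; these sum to 19/180.
Therefore the posterior P(r = 1 | data) = (1/18) / (19/180) = 10/19.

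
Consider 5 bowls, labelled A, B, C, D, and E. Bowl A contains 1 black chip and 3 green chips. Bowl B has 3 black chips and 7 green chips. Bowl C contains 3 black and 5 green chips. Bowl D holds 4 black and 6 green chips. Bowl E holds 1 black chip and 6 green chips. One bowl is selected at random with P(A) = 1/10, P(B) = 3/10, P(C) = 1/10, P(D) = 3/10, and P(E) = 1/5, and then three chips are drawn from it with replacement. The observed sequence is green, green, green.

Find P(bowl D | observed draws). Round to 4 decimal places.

The likelihood of the observed sequence under each hypothesis: P(data | bowl A) = (3/4)(3/4)(3/4) = 0.42188; P(data | bowl B) = (7/10)(7/10)(7/10) = 0.343; P(data | bowl C) = (5/8)(5/8)(5/8) = 0.24414; P(data | bowl D) = (6/10)(6/10)(6/10) = 0.216; P(data | bowl E) = (6/7)(6/7)(6/7) = 0.62974.
The prior-weighted likelihoods are 1/10 · 0.42188 = 0.042188, 3/10 · 0.343 = 0.1029, 1/10 · 0.24414 = 0.024414, 3/10 · 0.216 = 0.0648, 1/5 · 0.62974 = 0.12595; summing to 0.36025.
So P(bowl D | data) = (0.0648) / (0.36025) = 0.17988.

0.1799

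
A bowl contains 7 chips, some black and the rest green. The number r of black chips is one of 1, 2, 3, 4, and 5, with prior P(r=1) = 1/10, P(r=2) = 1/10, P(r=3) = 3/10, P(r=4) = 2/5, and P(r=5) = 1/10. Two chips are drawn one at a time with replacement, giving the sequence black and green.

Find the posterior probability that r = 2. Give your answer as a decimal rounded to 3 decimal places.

Compute the likelihood of the observed sequence for each case: P(data | r = 1) = (1/7)(6/7) = 6/49; P(data | r = 2) = (2/7)(5/7) = 10/49; P(data | r = 3) = (3/7)(4/7) = 12/49; P(data | r = 4) = (4/7)(3/7) = 12/49; P(data | r = 5) = (5/7)(2/7) = 10/49.
Weighting by the prior gives 1/10 · 6/49 = 3/245, 1/10 · 10/49 = 1/49, 3/10 · 12/49 = 18/245, 2/5 · 12/49 = 24/245, 1/10 · 10/49 = 1/49; with total 11/49.
Hence P(r = 2 | data) = (1/49) / (11/49) = 1/11.

0.091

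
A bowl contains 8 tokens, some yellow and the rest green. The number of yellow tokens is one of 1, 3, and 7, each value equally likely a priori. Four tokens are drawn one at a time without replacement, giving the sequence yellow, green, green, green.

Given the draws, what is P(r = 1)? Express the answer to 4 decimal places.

0.5385

Under each hypothesis, the probability of the observed sequence is: P(data | r = 1) = (1/8)(7/7)(6/6)(5/5) = 1/8; P(data | r = 3) = (3/8)(5/7)(4/6)(3/5) = 3/28; P(data | r = 7) = (7/8)(1/7)(0/6) = 0.
The prior-weighted likelihoods are 1/3 · 1/8 = 1/24, 1/3 · 3/28 = 1/28, 1/3 · 0 = 0; summing to 13/168.
By Bayes' rule, P(r = 1 | data) = (1/24) / (13/168) = 7/13.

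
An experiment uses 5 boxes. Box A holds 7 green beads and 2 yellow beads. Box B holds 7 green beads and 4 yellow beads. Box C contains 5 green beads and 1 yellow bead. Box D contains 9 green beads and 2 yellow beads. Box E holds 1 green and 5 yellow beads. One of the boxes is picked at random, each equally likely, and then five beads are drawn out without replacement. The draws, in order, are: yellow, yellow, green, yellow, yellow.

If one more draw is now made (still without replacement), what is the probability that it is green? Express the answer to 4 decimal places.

0.0179

Under each hypothesis, the probability of the observed sequence is: P(data | box A) = (2/9)(1/8)(7/7)(0/6) = 0; P(data | box B) = (4/11)(3/10)(7/9)(2/8)(1/7) = 0.0030303; P(data | box C) = (1/6)(0/5) = 0; P(data | box D) = (2/11)(1/10)(9/9)(0/8) = 0; P(data | box E) = (5/6)(4/5)(1/4)(3/3)(2/2) = 0.16667.
The prior-weighted likelihoods are 1/5 · 0 = 0, 1/5 · 0.0030303 = 0.00060606, 1/5 · 0 = 0, 1/5 · 0 = 0, 1/5 · 0.16667 = 0.033333; these sum to 0.033939.
The posterior is then P(box A | data) = 0, P(box B | data) = 0.017857, P(box C | data) = 0, P(box D | data) = 0, P(box E | data) = 0.98214.
So P(green next | data) = Σ P(green next | H) P(H | data) = (1)(0.017857) + (0)(0.98214) = 0.017857.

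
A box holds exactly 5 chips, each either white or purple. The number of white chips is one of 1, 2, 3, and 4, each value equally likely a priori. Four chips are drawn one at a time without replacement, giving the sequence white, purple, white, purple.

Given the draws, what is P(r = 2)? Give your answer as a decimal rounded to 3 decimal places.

0.500

For each hypothesis, P(data | H) works out to: P(data | r = 1) = (1/5)(4/4)(0/3) = 0; P(data | r = 2) = (2/5)(3/4)(1/3)(2/2) = 1/10; P(data | r = 3) = (3/5)(2/4)(2/3)(1/2) = 1/10; P(data | r = 4) = (4/5)(1/4)(3/3)(0/2) = 0.
Weighting by the prior gives 1/4 · 0 = 0, 1/4 · 1/10 = 1/40, 1/4 · 1/10 = 1/40, 1/4 · 0 = 0; these sum to 1/20.
Therefore the posterior P(r = 2 | data) = (1/40) / (1/20) = 1/2.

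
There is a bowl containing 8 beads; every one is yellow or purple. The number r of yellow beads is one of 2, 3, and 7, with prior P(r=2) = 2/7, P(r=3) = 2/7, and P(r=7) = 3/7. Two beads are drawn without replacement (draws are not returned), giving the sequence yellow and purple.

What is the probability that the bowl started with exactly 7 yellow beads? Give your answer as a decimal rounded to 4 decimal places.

Under each hypothesis, the probability of the observed sequence is: P(data | r = 2) = (2/8)(6/7) = 3/14; P(data | r = 3) = (3/8)(5/7) = 15/56; P(data | r = 7) = (7/8)(1/7) = 1/8.
Multiplying each by its prior: 2/7 · 3/14 = 3/49, 2/7 · 15/56 = 15/196, 3/7 · 1/8 = 3/56; summing to 75/392.
So P(r = 7 | data) = (3/56) / (75/392) = 7/25.

0.2800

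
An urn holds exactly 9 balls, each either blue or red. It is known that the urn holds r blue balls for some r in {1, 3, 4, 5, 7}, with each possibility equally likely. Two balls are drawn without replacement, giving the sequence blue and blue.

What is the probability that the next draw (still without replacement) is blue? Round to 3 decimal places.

The likelihood of the observed sequence under each hypothesis: P(data | r = 1) = (1/9)(0/8) = 0; P(data | r = 3) = (3/9)(2/8) = 1/12; P(data | r = 4) = (4/9)(3/8) = 1/6; P(data | r = 5) = (5/9)(4/8) = 5/18; P(data | r = 7) = (7/9)(6/8) = 7/12.
Multiplying each by its prior: 1/5 · 0 = 0, 1/5 · 1/12 = 1/60, 1/5 · 1/6 = 1/30, 1/5 · 5/18 = 1/18, 1/5 · 7/12 = 7/60; with total 2/9.
Dividing through by the total gives posterior P(r = 1 | data) = 0, P(r = 3 | data) = 3/40, P(r = 4 | data) = 3/20, P(r = 5 | data) = 1/4, P(r = 7 | data) = 21/40.
Averaging over the posterior, P(blue next | data) = (1/7)(3/40) + (2/7)(3/20) + (3/7)(1/4) + (5/7)(21/40) = 15/28.

0.536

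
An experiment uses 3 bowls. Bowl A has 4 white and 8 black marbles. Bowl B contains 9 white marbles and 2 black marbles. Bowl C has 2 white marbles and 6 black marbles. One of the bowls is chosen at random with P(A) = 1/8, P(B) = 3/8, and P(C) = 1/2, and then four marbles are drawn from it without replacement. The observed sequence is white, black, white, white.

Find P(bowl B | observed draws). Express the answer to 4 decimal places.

0.9594

For each hypothesis, P(data | H) works out to: P(data | bowl A) = (4/12)(8/11)(3/10)(2/9) = 0.016162; P(data | bowl B) = (9/11)(2/10)(8/9)(7/8) = 0.12727; P(data | bowl C) = (2/8)(6/7)(1/6)(0/5) = 0.
Weighting by the prior gives 1/8 · 0.016162 = 0.0020202, 3/8 · 0.12727 = 0.047727, 1/2 · 0 = 0; summing to 0.049747.
Hence P(bowl B | data) = (0.047727) / (0.049747) = 0.95939.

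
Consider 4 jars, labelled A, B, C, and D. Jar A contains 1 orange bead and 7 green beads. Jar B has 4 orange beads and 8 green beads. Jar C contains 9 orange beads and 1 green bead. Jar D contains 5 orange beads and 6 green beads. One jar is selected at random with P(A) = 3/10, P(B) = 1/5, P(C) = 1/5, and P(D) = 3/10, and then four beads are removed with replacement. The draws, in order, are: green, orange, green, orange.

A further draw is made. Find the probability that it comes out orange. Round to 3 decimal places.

0.405

Compute the likelihood of the observed sequence for each case: P(data | jar A) = (7/8)(1/8)(7/8)(1/8) = 0.011963; P(data | jar B) = (8/12)(4/12)(8/12)(4/12) = 0.049383; P(data | jar C) = (1/10)(9/10)(1/10)(9/10) = 0.0081; P(data | jar D) = (6/11)(5/11)(6/11)(5/11) = 0.061471.
Multiplying each by its prior: 3/10 · 0.011963 = 0.0035889, 1/5 · 0.049383 = 0.0098765, 1/5 · 0.0081 = 0.00162, 3/10 · 0.061471 = 0.018441; summing to 0.033527.
Dividing through by the total gives posterior P(jar A | data) = 0.10704, P(jar B | data) = 0.29459, P(jar C | data) = 0.04832, P(jar D | data) = 0.55005.
So P(orange next | data) = Σ P(orange next | H) P(H | data) = (1/8)(0.10704) + (1/3)(0.29459) + (9/10)(0.04832) + (5/11)(0.55005) = 0.40509.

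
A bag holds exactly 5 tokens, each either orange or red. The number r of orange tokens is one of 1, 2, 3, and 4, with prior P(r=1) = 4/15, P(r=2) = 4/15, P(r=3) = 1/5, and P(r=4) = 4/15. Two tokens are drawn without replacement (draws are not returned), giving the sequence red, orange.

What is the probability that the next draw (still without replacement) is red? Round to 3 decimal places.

0.514

For each hypothesis, P(data | H) works out to: P(data | r = 1) = (4/5)(1/4) = 1/5; P(data | r = 2) = (3/5)(2/4) = 3/10; P(data | r = 3) = (2/5)(3/4) = 3/10; P(data | r = 4) = (1/5)(4/4) = 1/5.
Weighting by the prior gives 4/15 · 1/5 = 4/75, 4/15 · 3/10 = 2/25, 1/5 · 3/10 = 3/50, 4/15 · 1/5 = 4/75; these sum to 37/150.
Dividing through by the total gives posterior P(r = 1 | data) = 8/37, P(r = 2 | data) = 12/37, P(r = 3 | data) = 9/37, P(r = 4 | data) = 8/37.
Averaging over the posterior, P(red next | data) = (1)(8/37) + (2/3)(12/37) + (1/3)(9/37) + (0)(8/37) = 19/37.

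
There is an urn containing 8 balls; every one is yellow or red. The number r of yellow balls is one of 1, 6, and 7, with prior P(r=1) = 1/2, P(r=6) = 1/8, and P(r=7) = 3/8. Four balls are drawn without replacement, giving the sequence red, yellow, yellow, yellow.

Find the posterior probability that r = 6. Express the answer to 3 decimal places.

The likelihood of the observed sequence under each hypothesis: P(data | r = 1) = (7/8)(1/7)(0/6) = 0; P(data | r = 6) = (2/8)(6/7)(5/6)(4/5) = 1/7; P(data | r = 7) = (1/8)(7/7)(6/6)(5/5) = 1/8.
Multiplying each by its prior: 1/2 · 0 = 0, 1/8 · 1/7 = 1/56, 3/8 · 1/8 = 3/64; with total 29/448.
So P(r = 6 | data) = (1/56) / (29/448) = 8/29.

0.276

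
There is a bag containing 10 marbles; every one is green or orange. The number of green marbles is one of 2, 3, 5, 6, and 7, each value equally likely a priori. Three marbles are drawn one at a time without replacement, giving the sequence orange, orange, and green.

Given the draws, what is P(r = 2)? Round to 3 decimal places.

Compute the likelihood of the observed sequence for each case: P(data | r = 2) = (8/10)(7/9)(2/8) = 7/45; P(data | r = 3) = (7/10)(6/9)(3/8) = 7/40; P(data | r = 5) = (5/10)(4/9)(5/8) = 5/36; P(data | r = 6) = (4/10)(3/9)(6/8) = 1/10; P(data | r = 7) = (3/10)(2/9)(7/8) = 7/120.
Multiplying each by its prior: 1/5 · 7/45 = 7/225, 1/5 · 7/40 = 7/200, 1/5 · 5/36 = 1/36, 1/5 · 1/10 = 1/50, 1/5 · 7/120 = 7/600; summing to 113/900.
Hence P(r = 2 | data) = (7/225) / (113/900) = 28/113.

0.248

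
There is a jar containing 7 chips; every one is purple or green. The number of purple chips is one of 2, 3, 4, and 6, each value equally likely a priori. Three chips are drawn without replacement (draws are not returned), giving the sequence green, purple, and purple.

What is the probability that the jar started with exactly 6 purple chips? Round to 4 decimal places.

Compute the likelihood of the observed sequence for each case: P(data | r = 2) = (5/7)(2/6)(1/5) = 1/21; P(data | r = 3) = (4/7)(3/6)(2/5) = 4/35; P(data | r = 4) = (3/7)(4/6)(3/5) = 6/35; P(data | r = 6) = (1/7)(6/6)(5/5) = 1/7.
Weighting by the prior gives 1/4 · 1/21 = 1/84, 1/4 · 4/35 = 1/35, 1/4 · 6/35 = 3/70, 1/4 · 1/7 = 1/28; with total 5/42.
Therefore the posterior P(r = 6 | data) = (1/28) / (5/42) = 3/10.

0.3000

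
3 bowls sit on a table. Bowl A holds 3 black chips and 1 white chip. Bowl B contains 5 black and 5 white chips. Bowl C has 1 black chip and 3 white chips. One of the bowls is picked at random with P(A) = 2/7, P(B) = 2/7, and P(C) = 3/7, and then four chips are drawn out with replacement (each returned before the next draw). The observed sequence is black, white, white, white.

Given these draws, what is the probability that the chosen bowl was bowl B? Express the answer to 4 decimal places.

Under each hypothesis, the probability of the observed sequence is: P(data | bowl A) = (3/4)(1/4)(1/4)(1/4) = 0.011719; P(data | bowl B) = (5/10)(5/10)(5/10)(5/10) = 0.0625; P(data | bowl C) = (1/4)(3/4)(3/4)(3/4) = 0.10547.
Weighting by the prior gives 2/7 · 0.011719 = 0.0033482, 2/7 · 0.0625 = 0.017857, 3/7 · 0.10547 = 0.045201; summing to 0.066406.
Therefore the posterior P(bowl B | data) = (0.017857) / (0.066406) = 0.26891.

0.2689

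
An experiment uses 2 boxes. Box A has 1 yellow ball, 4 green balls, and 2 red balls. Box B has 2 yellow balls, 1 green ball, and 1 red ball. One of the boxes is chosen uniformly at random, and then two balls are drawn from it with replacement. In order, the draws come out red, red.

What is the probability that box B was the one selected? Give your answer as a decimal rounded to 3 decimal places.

0.434

The likelihood of the observed sequence under each hypothesis: P(data | box A) = (2/7)(2/7) = 0.081633; P(data | box B) = (1/4)(1/4) = 0.0625.
The prior-weighted likelihoods are 1/2 · 0.081633 = 0.040816, 1/2 · 0.0625 = 0.03125; with total 0.072066.
By Bayes' rule, P(box B | data) = (0.03125) / (0.072066) = 0.43363.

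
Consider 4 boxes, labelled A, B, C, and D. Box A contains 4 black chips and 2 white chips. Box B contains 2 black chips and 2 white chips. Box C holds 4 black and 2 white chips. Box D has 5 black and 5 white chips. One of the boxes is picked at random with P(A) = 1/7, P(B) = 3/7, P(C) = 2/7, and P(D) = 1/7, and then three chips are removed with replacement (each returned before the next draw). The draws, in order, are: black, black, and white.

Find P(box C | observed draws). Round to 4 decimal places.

0.3137

The likelihood of the observed sequence under each hypothesis: P(data | box A) = (4/6)(4/6)(2/6) = 4/27; P(data | box B) = (2/4)(2/4)(2/4) = 1/8; P(data | box C) = (4/6)(4/6)(2/6) = 4/27; P(data | box D) = (5/10)(5/10)(5/10) = 1/8.
Multiplying each by its prior: 1/7 · 4/27 = 4/189, 3/7 · 1/8 = 3/56, 2/7 · 4/27 = 8/189, 1/7 · 1/8 = 1/56; these sum to 17/126.
So P(box C | data) = (8/189) / (17/126) = 16/51.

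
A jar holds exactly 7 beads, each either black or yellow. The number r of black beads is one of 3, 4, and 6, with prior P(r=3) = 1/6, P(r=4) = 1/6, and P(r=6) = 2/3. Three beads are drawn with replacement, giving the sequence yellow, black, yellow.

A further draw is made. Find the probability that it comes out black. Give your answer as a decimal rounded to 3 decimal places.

0.571

The likelihood of the observed sequence under each hypothesis: P(data | r = 3) = (4/7)(3/7)(4/7) = 48/343; P(data | r = 4) = (3/7)(4/7)(3/7) = 36/343; P(data | r = 6) = (1/7)(6/7)(1/7) = 6/343.
Multiplying each by its prior: 1/6 · 48/343 = 8/343, 1/6 · 36/343 = 6/343, 2/3 · 6/343 = 4/343; summing to 18/343.
Normalising, the posterior is P(r = 3 | data) = 4/9, P(r = 4 | data) = 1/3, P(r = 6 | data) = 2/9.
So P(black next | data) = Σ P(black next | H) P(H | data) = (3/7)(4/9) + (4/7)(1/3) + (6/7)(2/9) = 4/7.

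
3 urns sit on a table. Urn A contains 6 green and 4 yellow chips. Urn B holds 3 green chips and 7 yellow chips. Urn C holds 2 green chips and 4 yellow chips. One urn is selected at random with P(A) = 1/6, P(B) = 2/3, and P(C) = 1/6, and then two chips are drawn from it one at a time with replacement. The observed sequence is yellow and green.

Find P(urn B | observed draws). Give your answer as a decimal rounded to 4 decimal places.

0.6451

Compute the likelihood of the observed sequence for each case: P(data | urn A) = (4/10)(6/10) = 0.24; P(data | urn B) = (7/10)(3/10) = 0.21; P(data | urn C) = (4/6)(2/6) = 0.22222.
The prior-weighted likelihoods are 1/6 · 0.24 = 0.04, 2/3 · 0.21 = 0.14, 1/6 · 0.22222 = 0.037037; these sum to 0.21704.
By Bayes' rule, P(urn B | data) = (0.14) / (0.21704) = 0.64505.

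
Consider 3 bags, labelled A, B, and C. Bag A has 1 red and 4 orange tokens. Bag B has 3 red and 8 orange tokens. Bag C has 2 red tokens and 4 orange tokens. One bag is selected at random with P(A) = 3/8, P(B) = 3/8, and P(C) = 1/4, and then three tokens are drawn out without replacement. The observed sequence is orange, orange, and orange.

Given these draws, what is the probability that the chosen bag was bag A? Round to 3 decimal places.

For each hypothesis, P(data | H) works out to: P(data | bag A) = (4/5)(3/4)(2/3) = 2/5; P(data | bag B) = (8/11)(7/10)(6/9) = 56/165; P(data | bag C) = (4/6)(3/5)(2/4) = 1/5.
The prior-weighted likelihoods are 3/8 · 2/5 = 3/20, 3/8 · 56/165 = 7/55, 1/4 · 1/5 = 1/20; summing to 18/55.
Therefore the posterior P(bag A | data) = (3/20) / (18/55) = 11/24.

0.458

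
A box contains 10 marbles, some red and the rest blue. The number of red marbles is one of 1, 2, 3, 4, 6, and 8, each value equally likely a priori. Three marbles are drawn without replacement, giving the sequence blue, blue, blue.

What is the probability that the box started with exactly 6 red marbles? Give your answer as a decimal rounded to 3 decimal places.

0.020

Under each hypothesis, the probability of the observed sequence is: P(data | r = 1) = (9/10)(8/9)(7/8) = 7/10; P(data | r = 2) = (8/10)(7/9)(6/8) = 7/15; P(data | r = 3) = (7/10)(6/9)(5/8) = 7/24; P(data | r = 4) = (6/10)(5/9)(4/8) = 1/6; P(data | r = 6) = (4/10)(3/9)(2/8) = 1/30; P(data | r = 8) = (2/10)(1/9)(0/8) = 0.
Weighting by the prior gives 1/6 · 7/10 = 7/60, 1/6 · 7/15 = 7/90, 1/6 · 7/24 = 7/144, 1/6 · 1/6 = 1/36, 1/6 · 1/30 = 1/180, 1/6 · 0 = 0; these sum to 199/720.
Hence P(r = 6 | data) = (1/180) / (199/720) = 4/199.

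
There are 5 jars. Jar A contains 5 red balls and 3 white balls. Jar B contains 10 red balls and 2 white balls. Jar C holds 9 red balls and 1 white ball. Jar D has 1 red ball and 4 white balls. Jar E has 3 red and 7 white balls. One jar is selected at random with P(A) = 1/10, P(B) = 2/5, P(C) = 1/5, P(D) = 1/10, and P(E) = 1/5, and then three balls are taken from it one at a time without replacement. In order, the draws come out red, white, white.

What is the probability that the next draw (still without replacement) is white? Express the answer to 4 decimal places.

Under each hypothesis, the probability of the observed sequence is: P(data | jar A) = (5/8)(3/7)(2/6) = 0.089286; P(data | jar B) = (10/12)(2/11)(1/10) = 0.015152; P(data | jar C) = (9/10)(1/9)(0/8) = 0; P(data | jar D) = (1/5)(4/4)(3/3) = 0.2; P(data | jar E) = (3/10)(7/9)(6/8) = 0.175.
Weighting by the prior gives 1/10 · 0.089286 = 0.0089286, 2/5 · 0.015152 = 0.0060606, 1/5 · 0 = 0, 1/10 · 0.2 = 0.02, 1/5 · 0.175 = 0.035; these sum to 0.069989.
Dividing through by the total gives posterior P(jar A | data) = 0.12757, P(jar B | data) = 0.086593, P(jar C | data) = 0, P(jar D | data) = 0.28576, P(jar E | data) = 0.50008.
The predictive probability is P(white next | data) = (1/5)(0.12757) + (0)(0.086593) + (1)(0.28576) + (5/7)(0.50008) = 0.66847.

0.6685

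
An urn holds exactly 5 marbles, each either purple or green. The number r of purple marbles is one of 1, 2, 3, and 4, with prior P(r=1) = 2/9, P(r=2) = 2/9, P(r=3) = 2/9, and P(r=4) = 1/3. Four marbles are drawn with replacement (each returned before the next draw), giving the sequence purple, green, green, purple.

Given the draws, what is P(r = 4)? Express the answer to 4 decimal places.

0.2143

Under each hypothesis, the probability of the observed sequence is: P(data | r = 1) = (1/5)(4/5)(4/5)(1/5) = 0.0256; P(data | r = 2) = (2/5)(3/5)(3/5)(2/5) = 0.0576; P(data | r = 3) = (3/5)(2/5)(2/5)(3/5) = 0.0576; P(data | r = 4) = (4/5)(1/5)(1/5)(4/5) = 0.0256.
The prior-weighted likelihoods are 2/9 · 0.0256 = 0.0056889, 2/9 · 0.0576 = 0.0128, 2/9 · 0.0576 = 0.0128, 1/3 · 0.0256 = 0.0085333; summing to 0.039822.
Therefore the posterior P(r = 4 | data) = (0.0085333) / (0.039822) = 0.21429.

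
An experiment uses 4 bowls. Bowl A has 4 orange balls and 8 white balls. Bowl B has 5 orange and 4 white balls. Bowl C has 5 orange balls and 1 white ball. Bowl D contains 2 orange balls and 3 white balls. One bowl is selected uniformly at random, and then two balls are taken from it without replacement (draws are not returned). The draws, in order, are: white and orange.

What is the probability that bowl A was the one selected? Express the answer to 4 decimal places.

0.2456

Under each hypothesis, the probability of the observed sequence is: P(data | bowl A) = (8/12)(4/11) = 0.24242; P(data | bowl B) = (4/9)(5/8) = 0.27778; P(data | bowl C) = (1/6)(5/5) = 0.16667; P(data | bowl D) = (3/5)(2/4) = 0.3.
The prior-weighted likelihoods are 1/4 · 0.24242 = 0.060606, 1/4 · 0.27778 = 0.069444, 1/4 · 0.16667 = 0.041667, 1/4 · 0.3 = 0.075; summing to 0.24672.
Therefore the posterior P(bowl A | data) = (0.060606) / (0.24672) = 0.24565.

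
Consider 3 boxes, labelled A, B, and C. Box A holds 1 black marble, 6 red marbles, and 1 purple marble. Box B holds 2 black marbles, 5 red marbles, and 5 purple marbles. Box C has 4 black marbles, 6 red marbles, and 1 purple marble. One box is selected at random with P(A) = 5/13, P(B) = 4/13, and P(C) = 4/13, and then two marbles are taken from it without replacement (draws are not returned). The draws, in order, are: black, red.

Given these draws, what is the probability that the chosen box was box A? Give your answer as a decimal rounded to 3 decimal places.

0.313

For each hypothesis, P(data | H) works out to: P(data | box A) = (1/8)(6/7) = 0.10714; P(data | box B) = (2/12)(5/11) = 0.075758; P(data | box C) = (4/11)(6/10) = 0.21818.
Weighting by the prior gives 5/13 · 0.10714 = 0.041209, 4/13 · 0.075758 = 0.02331, 4/13 · 0.21818 = 0.067133; these sum to 0.13165.
By Bayes' rule, P(box A | data) = (0.041209) / (0.13165) = 0.31301.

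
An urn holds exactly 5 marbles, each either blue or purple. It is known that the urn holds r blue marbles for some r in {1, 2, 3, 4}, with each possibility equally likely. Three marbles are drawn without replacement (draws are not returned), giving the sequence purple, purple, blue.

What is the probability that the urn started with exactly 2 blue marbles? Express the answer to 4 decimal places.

The likelihood of the observed sequence under each hypothesis: P(data | r = 1) = (4/5)(3/4)(1/3) = 1/5; P(data | r = 2) = (3/5)(2/4)(2/3) = 1/5; P(data | r = 3) = (2/5)(1/4)(3/3) = 1/10; P(data | r = 4) = (1/5)(0/4) = 0.
Weighting by the prior gives 1/4 · 1/5 = 1/20, 1/4 · 1/5 = 1/20, 1/4 · 1/10 = 1/40, 1/4 · 0 = 0; these sum to 1/8.
By Bayes' rule, P(r = 2 | data) = (1/20) / (1/8) = 2/5.

0.4000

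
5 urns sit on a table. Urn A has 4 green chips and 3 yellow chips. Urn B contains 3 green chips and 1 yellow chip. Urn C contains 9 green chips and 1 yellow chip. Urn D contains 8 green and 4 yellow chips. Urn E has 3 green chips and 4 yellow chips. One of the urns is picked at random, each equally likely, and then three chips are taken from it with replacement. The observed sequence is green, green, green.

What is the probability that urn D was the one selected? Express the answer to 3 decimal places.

Under each hypothesis, the probability of the observed sequence is: P(data | urn A) = (4/7)(4/7)(4/7) = 0.18659; P(data | urn B) = (3/4)(3/4)(3/4) = 0.42188; P(data | urn C) = (9/10)(9/10)(9/10) = 0.729; P(data | urn D) = (8/12)(8/12)(8/12) = 0.2963; P(data | urn E) = (3/7)(3/7)(3/7) = 0.078717.
The prior-weighted likelihoods are 1/5 · 0.18659 = 0.037318, 1/5 · 0.42188 = 0.084375, 1/5 · 0.729 = 0.1458, 1/5 · 0.2963 = 0.059259, 1/5 · 0.078717 = 0.015743; these sum to 0.3425.
So P(urn D | data) = (0.059259) / (0.3425) = 0.17302.

0.173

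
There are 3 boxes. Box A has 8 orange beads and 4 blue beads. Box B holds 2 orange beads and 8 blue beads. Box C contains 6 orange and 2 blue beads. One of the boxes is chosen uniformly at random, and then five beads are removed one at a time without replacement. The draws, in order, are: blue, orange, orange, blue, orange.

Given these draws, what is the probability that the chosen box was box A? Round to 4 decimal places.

0.5429

For each hypothesis, P(data | H) works out to: P(data | box A) = (4/12)(8/11)(7/10)(3/9)(6/8) = 0.042424; P(data | box B) = (8/10)(2/9)(1/8)(7/7)(0/6) = 0; P(data | box C) = (2/8)(6/7)(5/6)(1/5)(4/4) = 0.035714.
Weighting by the prior gives 1/3 · 0.042424 = 0.014141, 1/3 · 0 = 0, 1/3 · 0.035714 = 0.011905; with total 0.026046.
So P(box A | data) = (0.014141) / (0.026046) = 0.54294.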